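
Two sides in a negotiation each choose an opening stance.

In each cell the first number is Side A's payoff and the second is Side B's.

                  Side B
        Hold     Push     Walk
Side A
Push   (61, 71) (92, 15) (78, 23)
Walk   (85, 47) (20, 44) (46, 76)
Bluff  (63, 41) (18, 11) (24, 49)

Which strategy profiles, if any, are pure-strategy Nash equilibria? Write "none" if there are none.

No pure-strategy Nash equilibrium.

(Push, Hold): Side A can switch to Walk (61 → 85). Not NE.
(Push, Push): Side B can switch to Hold (15 → 71). Not NE.
(Push, Walk): Side B can switch to Hold (23 → 71). Not NE.
(Walk, Hold): Side B can switch to Walk (47 → 76). Not NE.
(Walk, Push): Side A can switch to Push (20 → 92). Not NE.
(Walk, Walk): Side A can switch to Push (46 → 78). Not NE.
(Bluff, Hold): Side A can switch to Walk (63 → 85). Not NE.
(Bluff, Push): Side A can switch to Push (18 → 92). Not NE.
(Bluff, Walk): Side A can switch to Push (24 → 78). Not NE.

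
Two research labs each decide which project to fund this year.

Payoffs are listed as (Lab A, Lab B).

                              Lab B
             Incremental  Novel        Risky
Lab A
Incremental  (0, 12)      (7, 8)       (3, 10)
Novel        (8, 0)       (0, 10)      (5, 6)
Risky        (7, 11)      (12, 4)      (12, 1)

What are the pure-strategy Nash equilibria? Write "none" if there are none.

(Incremental, Incremental): Lab A can switch to Novel (0 → 8). Not NE.
(Incremental, Novel): Lab A can switch to Risky (7 → 12). Not NE.
(Incremental, Risky): Lab A can switch to Novel (3 → 5). Not NE.
(Novel, Incremental): Lab B can switch to Novel (0 → 10). Not NE.
(Novel, Novel): Lab A can switch to Incremental (0 → 7). Not NE.
(Novel, Risky): Lab A can switch to Risky (5 → 12). Not NE.
(The remaining 3 profiles each have a profitable deviation by the same check.)

There is no pure-strategy Nash equilibrium.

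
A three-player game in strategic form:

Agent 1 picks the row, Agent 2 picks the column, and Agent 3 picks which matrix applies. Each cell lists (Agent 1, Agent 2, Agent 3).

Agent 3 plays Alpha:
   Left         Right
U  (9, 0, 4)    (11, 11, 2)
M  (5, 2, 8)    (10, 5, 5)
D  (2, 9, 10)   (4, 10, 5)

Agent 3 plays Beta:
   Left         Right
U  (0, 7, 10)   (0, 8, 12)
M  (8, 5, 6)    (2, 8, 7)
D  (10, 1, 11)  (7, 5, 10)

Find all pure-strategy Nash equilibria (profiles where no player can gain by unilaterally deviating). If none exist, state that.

(D, Right, Beta)

Agent 1 against (Left, Alpha): payoffs 9, 5, 2 → best response U.
Agent 1 against (Left, Beta): payoffs 0, 8, 10 → best response D.
Agent 1 against (Right, Alpha): payoffs 11, 10, 4 → best response U.
Agent 1 against (Right, Beta): payoffs 0, 2, 7 → best response D.
Agent 2 against (U, Alpha): payoffs 0, 11 → best response Right.
Agent 2 against (U, Beta): payoffs 7, 8 → best response Right.
Agent 2 against (M, Alpha): payoffs 2, 5 → best response Right.
Agent 2 against (M, Beta): payoffs 5, 8 → best response Right.
Agent 2 against (D, Alpha): payoffs 9, 10 → best response Right.
Agent 2 against (D, Beta): payoffs 1, 5 → best response Right.
Agent 3 against (U, Left): payoffs 4, 10 → best response Beta.
Agent 3 against (U, Right): payoffs 2, 12 → best response Beta.
Agent 3 against (M, Left): payoffs 8, 6 → best response Alpha.
Agent 3 against (M, Right): payoffs 5, 7 → best response Beta.
Agent 3 against (D, Left): payoffs 10, 11 → best response Beta.
Agent 3 against (D, Right): payoffs 5, 10 → best response Beta.
Mutual best responses: (D, Right, Beta).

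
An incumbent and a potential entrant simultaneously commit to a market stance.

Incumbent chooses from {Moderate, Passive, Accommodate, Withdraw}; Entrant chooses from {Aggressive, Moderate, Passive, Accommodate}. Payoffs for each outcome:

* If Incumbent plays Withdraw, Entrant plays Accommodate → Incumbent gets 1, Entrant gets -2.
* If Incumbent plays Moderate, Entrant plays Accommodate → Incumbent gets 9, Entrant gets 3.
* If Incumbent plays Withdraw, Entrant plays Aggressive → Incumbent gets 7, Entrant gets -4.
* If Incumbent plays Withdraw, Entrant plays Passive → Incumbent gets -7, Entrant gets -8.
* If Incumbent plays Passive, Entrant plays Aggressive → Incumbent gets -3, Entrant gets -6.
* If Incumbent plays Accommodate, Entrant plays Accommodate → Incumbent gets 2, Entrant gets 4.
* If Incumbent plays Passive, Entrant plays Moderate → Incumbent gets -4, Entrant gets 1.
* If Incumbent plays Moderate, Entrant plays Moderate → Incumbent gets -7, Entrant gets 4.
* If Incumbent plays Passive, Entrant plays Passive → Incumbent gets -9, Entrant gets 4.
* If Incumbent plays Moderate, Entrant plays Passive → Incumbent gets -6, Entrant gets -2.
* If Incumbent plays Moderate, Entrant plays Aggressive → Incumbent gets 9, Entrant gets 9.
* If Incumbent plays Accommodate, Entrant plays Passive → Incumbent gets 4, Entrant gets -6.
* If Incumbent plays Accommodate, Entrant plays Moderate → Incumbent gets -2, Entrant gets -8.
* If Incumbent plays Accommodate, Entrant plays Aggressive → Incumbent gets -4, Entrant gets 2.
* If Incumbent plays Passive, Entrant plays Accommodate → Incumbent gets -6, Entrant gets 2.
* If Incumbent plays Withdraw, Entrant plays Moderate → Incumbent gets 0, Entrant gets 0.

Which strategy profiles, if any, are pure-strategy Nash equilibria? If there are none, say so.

The pure Nash equilibria are (Moderate, Aggressive), (Withdraw, Moderate).

(Moderate, Aggressive): Incumbent gets 9, best alternative 7; Entrant gets 9, best alternative 4. No profitable deviation — NE.
(Moderate, Moderate): Incumbent can switch to Passive (-7 → -4). Not NE.
(Moderate, Passive): Incumbent can switch to Accommodate (-6 → 4). Not NE.
(Moderate, Accommodate): Entrant can switch to Aggressive (3 → 9). Not NE.
(Passive, Aggressive): Incumbent can switch to Moderate (-3 → 9). Not NE.
(Passive, Moderate): Incumbent can switch to Accommodate (-4 → -2). Not NE.
(Passive, Passive): Incumbent can switch to Moderate (-9 → -6). Not NE.
(Passive, Accommodate): Incumbent can switch to Moderate (-6 → 9). Not NE.
(Accommodate, Aggressive): Incumbent can switch to Moderate (-4 → 9). Not NE.
(Accommodate, Moderate): Incumbent can switch to Withdraw (-2 → 0). Not NE.
(Accommodate, Passive): Entrant can switch to Aggressive (-6 → 2). Not NE.
(Accommodate, Accommodate): Incumbent can switch to Moderate (2 → 9). Not NE.
(Withdraw, Aggressive): Incumbent can switch to Moderate (7 → 9). Not NE.
(Withdraw, Moderate): Incumbent gets 0, best alternative -2; Entrant gets 0, best alternative -2. No profitable deviation — NE.
(The remaining 2 profiles each have a profitable deviation by the same check.)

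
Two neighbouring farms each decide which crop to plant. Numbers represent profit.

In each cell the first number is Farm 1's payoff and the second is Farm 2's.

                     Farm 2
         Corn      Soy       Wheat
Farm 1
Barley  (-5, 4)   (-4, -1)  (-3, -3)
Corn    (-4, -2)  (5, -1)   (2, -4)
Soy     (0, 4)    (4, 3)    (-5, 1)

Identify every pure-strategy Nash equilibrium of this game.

Pure-strategy Nash equilibria: (Corn, Soy); (Soy, Corn)

Farm 1 against Corn: payoffs -5, -4, 0 → best response Soy.
Farm 1 against Soy: payoffs -4, 5, 4 → best response Corn.
Farm 1 against Wheat: payoffs -3, 2, -5 → best response Corn.
Farm 2 against Barley: payoffs 4, -1, -3 → best response Corn.
Farm 2 against Corn: payoffs -2, -1, -4 → best response Soy.
Farm 2 against Soy: payoffs 4, 3, 1 → best response Corn.
Mutual best responses: (Corn, Soy); (Soy, Corn).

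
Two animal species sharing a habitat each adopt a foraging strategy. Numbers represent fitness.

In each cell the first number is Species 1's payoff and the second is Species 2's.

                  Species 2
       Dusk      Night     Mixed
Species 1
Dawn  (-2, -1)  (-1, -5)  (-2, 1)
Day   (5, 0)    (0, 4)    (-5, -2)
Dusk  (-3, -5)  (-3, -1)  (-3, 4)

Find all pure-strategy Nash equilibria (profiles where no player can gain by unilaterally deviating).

Species 1 against Dusk: payoffs -2, 5, -3 → best response Day.
Species 1 against Night: payoffs -1, 0, -3 → best response Day.
Species 1 against Mixed: payoffs -2, -5, -3 → best response Dawn.
Species 2 against Dawn: payoffs -1, -5, 1 → best response Mixed.
Species 2 against Day: payoffs 0, 4, -2 → best response Night.
Species 2 against Dusk: payoffs -5, -1, 4 → best response Mixed.
Mutual best responses: (Dawn, Mixed); (Day, Night).

Pure-strategy Nash equilibria: (Dawn, Mixed), (Day, Night)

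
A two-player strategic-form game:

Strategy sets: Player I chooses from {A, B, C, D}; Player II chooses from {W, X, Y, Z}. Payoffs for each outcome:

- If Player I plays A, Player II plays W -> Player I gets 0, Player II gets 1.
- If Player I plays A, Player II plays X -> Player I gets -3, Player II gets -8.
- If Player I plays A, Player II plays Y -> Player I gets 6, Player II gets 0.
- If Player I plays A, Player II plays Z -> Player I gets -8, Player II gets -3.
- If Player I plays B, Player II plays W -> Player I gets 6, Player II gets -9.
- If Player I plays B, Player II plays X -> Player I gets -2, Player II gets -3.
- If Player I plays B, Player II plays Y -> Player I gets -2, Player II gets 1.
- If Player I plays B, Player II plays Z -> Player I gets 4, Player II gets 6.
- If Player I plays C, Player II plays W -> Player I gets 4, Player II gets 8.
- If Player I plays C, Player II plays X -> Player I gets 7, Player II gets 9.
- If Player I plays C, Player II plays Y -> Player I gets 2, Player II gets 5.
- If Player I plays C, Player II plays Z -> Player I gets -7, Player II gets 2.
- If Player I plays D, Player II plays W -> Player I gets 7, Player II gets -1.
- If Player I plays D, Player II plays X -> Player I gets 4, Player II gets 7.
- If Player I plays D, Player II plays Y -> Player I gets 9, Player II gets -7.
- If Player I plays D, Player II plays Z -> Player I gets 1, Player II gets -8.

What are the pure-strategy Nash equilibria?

Player I against W: payoffs 0, 6, 4, 7 → best response D.
Player I against X: payoffs -3, -2, 7, 4 → best response C.
Player I against Y: payoffs 6, -2, 2, 9 → best response D.
Player I against Z: payoffs -8, 4, -7, 1 → best response B.
Player II against A: payoffs 1, -8, 0, -3 → best response W.
Player II against B: payoffs -9, -3, 1, 6 → best response Z.
Player II against C: payoffs 8, 9, 5, 2 → best response X.
Player II against D: payoffs -1, 7, -7, -8 → best response X.
Mutual best responses: (B, Z); (C, X).

The pure Nash equilibria are (B, Z) and (C, X).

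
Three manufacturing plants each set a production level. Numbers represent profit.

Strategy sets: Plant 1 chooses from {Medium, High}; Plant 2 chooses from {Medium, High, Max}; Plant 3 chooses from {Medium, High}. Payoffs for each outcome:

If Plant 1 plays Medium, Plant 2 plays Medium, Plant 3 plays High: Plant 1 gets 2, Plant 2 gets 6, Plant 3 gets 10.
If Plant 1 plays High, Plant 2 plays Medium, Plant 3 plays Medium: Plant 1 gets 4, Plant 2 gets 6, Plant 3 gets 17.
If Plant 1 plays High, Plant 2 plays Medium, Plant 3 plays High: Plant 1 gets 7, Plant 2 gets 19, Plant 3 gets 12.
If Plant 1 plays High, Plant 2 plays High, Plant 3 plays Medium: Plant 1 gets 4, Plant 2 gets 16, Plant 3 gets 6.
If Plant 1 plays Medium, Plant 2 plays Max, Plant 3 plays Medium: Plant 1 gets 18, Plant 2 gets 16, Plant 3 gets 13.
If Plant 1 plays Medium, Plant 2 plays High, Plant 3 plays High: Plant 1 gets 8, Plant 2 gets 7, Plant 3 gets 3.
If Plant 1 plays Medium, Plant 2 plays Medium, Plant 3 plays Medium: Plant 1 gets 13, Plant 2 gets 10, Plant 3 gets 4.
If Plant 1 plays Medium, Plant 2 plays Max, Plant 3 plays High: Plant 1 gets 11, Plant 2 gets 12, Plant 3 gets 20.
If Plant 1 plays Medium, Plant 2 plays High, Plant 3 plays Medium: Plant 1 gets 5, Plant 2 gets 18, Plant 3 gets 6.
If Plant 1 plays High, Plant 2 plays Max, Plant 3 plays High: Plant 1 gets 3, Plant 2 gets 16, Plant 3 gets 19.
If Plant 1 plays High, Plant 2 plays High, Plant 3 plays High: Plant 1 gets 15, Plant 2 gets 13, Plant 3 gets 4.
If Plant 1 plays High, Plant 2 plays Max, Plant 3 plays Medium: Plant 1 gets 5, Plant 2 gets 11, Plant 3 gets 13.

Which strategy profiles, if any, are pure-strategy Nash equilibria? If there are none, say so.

(Medium, Medium, Medium): Plant 2 can switch to High (10 → 18). Not NE.
(Medium, Medium, High): Plant 1 can switch to High (2 → 7). Not NE.
(Medium, High, Medium): Plant 1 gets 5, best alternative 4; Plant 2 gets 18, best alternative 16; Plant 3 gets 6, best alternative 3. No profitable deviation — NE.
(Medium, High, High): Plant 1 can switch to High (8 → 15). Not NE.
(Medium, Max, Medium): Plant 2 can switch to High (16 → 18). Not NE.
(Medium, Max, High): Plant 1 gets 11, best alternative 3; Plant 2 gets 12, best alternative 7; Plant 3 gets 20, best alternative 13. No profitable deviation — NE.
(High, Medium, Medium): Plant 1 can switch to Medium (4 → 13). Not NE.
(High, Medium, High): Plant 3 can switch to Medium (12 → 17). Not NE.
(The remaining 4 profiles each have a profitable deviation by the same check.)

The pure Nash equilibria are (Medium, High, Medium) and (Medium, Max, High).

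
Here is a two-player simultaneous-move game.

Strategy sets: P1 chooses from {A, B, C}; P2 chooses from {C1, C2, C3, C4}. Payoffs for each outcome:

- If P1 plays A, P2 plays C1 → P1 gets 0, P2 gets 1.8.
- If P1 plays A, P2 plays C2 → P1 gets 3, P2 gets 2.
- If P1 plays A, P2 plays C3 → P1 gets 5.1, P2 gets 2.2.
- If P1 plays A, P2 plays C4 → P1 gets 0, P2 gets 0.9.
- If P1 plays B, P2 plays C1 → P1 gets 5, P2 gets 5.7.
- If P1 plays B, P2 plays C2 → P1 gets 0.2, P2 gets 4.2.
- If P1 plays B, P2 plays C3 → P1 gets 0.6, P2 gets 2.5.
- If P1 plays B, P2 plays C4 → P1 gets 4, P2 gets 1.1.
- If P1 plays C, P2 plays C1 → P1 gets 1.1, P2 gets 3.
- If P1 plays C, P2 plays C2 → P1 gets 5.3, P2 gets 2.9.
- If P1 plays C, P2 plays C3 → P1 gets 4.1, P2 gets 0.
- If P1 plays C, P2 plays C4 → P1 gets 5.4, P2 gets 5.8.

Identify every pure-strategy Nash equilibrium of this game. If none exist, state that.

P1 against C1: payoffs 0, 5, 1.1 → best response B.
P1 against C2: payoffs 3, 0.2, 5.3 → best response C.
P1 against C3: payoffs 5.1, 0.6, 4.1 → best response A.
P1 against C4: payoffs 0, 4, 5.4 → best response C.
P2 against A: payoffs 1.8, 2, 2.2, 0.9 → best response C3.
P2 against B: payoffs 5.7, 4.2, 2.5, 1.1 → best response C1.
P2 against C: payoffs 3, 2.9, 0, 5.8 → best response C4.
Mutual best responses: (A, C3); (B, C1); (C, C4).

The pure Nash equilibria are (A, C3); (B, C1); (C, C4).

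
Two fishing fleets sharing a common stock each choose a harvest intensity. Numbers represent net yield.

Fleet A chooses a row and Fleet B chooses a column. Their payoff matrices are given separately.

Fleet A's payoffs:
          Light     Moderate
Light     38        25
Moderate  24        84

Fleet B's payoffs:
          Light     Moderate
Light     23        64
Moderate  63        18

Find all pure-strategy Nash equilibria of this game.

No pure-strategy Nash equilibrium.

Mark each player's best response to every combination of opponents' strategies; a profile where every player is best-responding is a pure Nash equilibrium.
Fleet A against Light: payoffs 38, 24 → best response Light.
Fleet A against Moderate: payoffs 25, 84 → best response Moderate.
Fleet B against Light: payoffs 23, 64 → best response Moderate.
Fleet B against Moderate: payoffs 63, 18 → best response Light.
No profile is a mutual best response for all players.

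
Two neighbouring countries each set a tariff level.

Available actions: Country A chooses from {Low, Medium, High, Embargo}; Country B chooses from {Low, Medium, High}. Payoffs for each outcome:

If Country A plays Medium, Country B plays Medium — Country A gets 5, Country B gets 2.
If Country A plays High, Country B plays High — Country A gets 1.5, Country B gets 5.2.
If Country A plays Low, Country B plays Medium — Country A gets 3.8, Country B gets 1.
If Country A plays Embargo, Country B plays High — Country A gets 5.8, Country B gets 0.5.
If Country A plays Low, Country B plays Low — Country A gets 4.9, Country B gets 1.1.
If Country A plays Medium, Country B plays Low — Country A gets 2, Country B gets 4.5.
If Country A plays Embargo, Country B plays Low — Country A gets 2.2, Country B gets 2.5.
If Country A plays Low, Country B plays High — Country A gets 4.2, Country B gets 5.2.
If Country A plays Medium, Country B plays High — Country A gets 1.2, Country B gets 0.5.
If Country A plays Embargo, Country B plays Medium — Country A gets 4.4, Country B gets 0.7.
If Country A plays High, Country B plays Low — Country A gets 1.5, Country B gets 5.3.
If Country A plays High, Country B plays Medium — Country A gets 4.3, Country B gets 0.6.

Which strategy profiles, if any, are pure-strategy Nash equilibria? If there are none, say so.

This game has no pure Nash equilibrium.

Country A against Low: payoffs 4.9, 2, 1.5, 2.2 → best response Low.
Country A against Medium: payoffs 3.8, 5, 4.3, 4.4 → best response Medium.
Country A against High: payoffs 4.2, 1.2, 1.5, 5.8 → best response Embargo.
Country B against Low: payoffs 1.1, 1, 5.2 → best response High.
Country B against Medium: payoffs 4.5, 2, 0.5 → best response Low.
Country B against High: payoffs 5.3, 0.6, 5.2 → best response Low.
Country B against Embargo: payoffs 2.5, 0.7, 0.5 → best response Low.
No profile is a mutual best response for all players.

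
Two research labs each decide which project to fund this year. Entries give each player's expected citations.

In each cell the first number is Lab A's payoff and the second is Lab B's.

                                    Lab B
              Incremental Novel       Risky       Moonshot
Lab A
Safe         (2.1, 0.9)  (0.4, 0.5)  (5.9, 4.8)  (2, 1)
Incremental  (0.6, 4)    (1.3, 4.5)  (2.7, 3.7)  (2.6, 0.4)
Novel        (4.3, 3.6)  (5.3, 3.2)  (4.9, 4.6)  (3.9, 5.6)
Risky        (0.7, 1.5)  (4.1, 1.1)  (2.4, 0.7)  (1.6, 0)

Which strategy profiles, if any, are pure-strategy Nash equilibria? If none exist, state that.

(Safe, Incremental): Lab A can switch to Novel (2.1 → 4.3). Not NE.
(Safe, Novel): Lab A can switch to Incremental (0.4 → 1.3). Not NE.
(Safe, Risky): Lab A gets 5.9, best alternative 4.9; Lab B gets 4.8, best alternative 1. No profitable deviation — NE.
(Safe, Moonshot): Lab A can switch to Incremental (2 → 2.6). Not NE.
(Incremental, Incremental): Lab A can switch to Safe (0.6 → 2.1). Not NE.
(Incremental, Novel): Lab A can switch to Novel (1.3 → 5.3). Not NE.
(Incremental, Risky): Lab A can switch to Safe (2.7 → 5.9). Not NE.
(Incremental, Moonshot): Lab A can switch to Novel (2.6 → 3.9). Not NE.
(Novel, Incremental): Lab B can switch to Risky (3.6 → 4.6). Not NE.
(Novel, Moonshot): Lab A gets 3.9, best alternative 2.6; Lab B gets 5.6, best alternative 4.6. No profitable deviation — NE.
(The remaining 6 profiles each have a profitable deviation by the same check.)

(Safe, Risky) and (Novel, Moonshot)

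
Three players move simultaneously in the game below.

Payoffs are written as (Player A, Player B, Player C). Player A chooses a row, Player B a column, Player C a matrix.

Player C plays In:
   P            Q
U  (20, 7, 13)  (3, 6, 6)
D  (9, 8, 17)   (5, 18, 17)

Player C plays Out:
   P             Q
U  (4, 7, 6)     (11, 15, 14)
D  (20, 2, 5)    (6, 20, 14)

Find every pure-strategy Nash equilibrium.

(U, P, In): Player A gets 20, best alternative 9; Player B gets 7, best alternative 6; Player C gets 13, best alternative 6. No profitable deviation — NE.
(U, P, Out): Player A can switch to D (4 → 20). Not NE.
(U, Q, In): Player A can switch to D (3 → 5). Not NE.
(U, Q, Out): Player A gets 11, best alternative 6; Player B gets 15, best alternative 7; Player C gets 14, best alternative 6. No profitable deviation — NE.
(D, P, In): Player A can switch to U (9 → 20). Not NE.
(D, P, Out): Player B can switch to Q (2 → 20). Not NE.
(D, Q, In): Player A gets 5, best alternative 3; Player B gets 18, best alternative 8; Player C gets 17, best alternative 14. No profitable deviation — NE.
(D, Q, Out): Player A can switch to U (6 → 11). Not NE.

The pure Nash equilibria are (U, P, In); (U, Q, Out); (D, Q, In).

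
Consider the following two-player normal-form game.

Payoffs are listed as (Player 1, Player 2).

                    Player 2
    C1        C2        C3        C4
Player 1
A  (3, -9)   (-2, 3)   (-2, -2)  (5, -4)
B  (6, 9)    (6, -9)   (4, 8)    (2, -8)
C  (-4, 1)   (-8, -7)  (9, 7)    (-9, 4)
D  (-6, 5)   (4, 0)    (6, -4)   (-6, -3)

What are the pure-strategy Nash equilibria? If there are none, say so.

(B, C1); (C, C3)

Player 1 against C1: payoffs 3, 6, -4, -6 → best response B.
Player 1 against C2: payoffs -2, 6, -8, 4 → best response B.
Player 1 against C3: payoffs -2, 4, 9, 6 → best response C.
Player 1 against C4: payoffs 5, 2, -9, -6 → best response A.
Player 2 against A: payoffs -9, 3, -2, -4 → best response C2.
Player 2 against B: payoffs 9, -9, 8, -8 → best response C1.
Player 2 against C: payoffs 1, -7, 7, 4 → best response C3.
Player 2 against D: payoffs 5, 0, -4, -3 → best response C1.
Mutual best responses: (B, C1); (C, C3).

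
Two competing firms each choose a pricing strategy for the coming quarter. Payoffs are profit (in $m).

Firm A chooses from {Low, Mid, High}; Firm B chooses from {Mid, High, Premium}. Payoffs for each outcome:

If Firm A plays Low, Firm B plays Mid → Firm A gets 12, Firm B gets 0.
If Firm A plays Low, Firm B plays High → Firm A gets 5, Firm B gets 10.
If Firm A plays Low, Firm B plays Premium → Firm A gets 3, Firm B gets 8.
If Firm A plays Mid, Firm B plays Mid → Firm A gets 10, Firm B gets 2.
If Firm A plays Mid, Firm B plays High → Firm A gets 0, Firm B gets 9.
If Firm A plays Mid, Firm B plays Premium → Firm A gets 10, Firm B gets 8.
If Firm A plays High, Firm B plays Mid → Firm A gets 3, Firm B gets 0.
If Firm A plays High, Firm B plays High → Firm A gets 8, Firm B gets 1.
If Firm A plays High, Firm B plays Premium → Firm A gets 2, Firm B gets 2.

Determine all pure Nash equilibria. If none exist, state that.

This game has no pure Nash equilibrium.

Firm A against Mid: payoffs 12, 10, 3 → best response Low.
Firm A against High: payoffs 5, 0, 8 → best response High.
Firm A against Premium: payoffs 3, 10, 2 → best response Mid.
Firm B against Low: payoffs 0, 10, 8 → best response High.
Firm B against Mid: payoffs 2, 9, 8 → best response High.
Firm B against High: payoffs 0, 1, 2 → best response Premium.
No profile is a mutual best response for all players.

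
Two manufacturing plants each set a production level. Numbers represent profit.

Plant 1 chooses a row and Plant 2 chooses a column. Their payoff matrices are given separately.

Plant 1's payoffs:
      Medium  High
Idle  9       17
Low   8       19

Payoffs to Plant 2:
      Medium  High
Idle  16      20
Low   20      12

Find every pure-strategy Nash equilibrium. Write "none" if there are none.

none

Plant 1 against Medium: payoffs 9, 8 → best response Idle.
Plant 1 against High: payoffs 17, 19 → best response Low.
Plant 2 against Idle: payoffs 16, 20 → best response High.
Plant 2 against Low: payoffs 20, 12 → best response Medium.
No profile is a mutual best response for all players.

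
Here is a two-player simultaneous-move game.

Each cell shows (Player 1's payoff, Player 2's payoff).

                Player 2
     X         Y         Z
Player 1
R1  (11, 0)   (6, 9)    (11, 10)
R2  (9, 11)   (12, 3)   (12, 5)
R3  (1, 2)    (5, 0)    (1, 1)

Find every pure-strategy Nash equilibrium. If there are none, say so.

There is no pure-strategy Nash equilibrium.

Player 1 against X: payoffs 11, 9, 1 → best response R1.
Player 1 against Y: payoffs 6, 12, 5 → best response R2.
Player 1 against Z: payoffs 11, 12, 1 → best response R2.
Player 2 against R1: payoffs 0, 9, 10 → best response Z.
Player 2 against R2: payoffs 11, 3, 5 → best response X.
Player 2 against R3: payoffs 2, 0, 1 → best response X.
No profile is a mutual best response for all players.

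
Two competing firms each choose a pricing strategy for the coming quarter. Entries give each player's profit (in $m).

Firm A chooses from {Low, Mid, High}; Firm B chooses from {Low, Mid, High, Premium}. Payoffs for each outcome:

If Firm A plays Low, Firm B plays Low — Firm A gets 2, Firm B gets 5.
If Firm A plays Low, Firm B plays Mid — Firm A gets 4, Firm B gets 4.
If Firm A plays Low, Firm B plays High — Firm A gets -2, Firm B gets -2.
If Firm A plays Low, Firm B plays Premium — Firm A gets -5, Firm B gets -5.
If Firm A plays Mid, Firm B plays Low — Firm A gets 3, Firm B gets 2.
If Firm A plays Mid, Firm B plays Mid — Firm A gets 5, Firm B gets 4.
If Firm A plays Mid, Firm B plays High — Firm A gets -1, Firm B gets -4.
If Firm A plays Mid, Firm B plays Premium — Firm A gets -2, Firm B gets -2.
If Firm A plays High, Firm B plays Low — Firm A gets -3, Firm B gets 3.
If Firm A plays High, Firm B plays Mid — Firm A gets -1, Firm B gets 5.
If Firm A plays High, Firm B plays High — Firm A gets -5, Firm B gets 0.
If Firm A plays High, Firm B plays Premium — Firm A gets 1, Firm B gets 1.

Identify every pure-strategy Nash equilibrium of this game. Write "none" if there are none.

For each strategy profile, look for a profitable unilateral deviation.
(Low, Low): Firm A can switch to Mid (2 → 3). Not NE.
(Low, Mid): Firm A can switch to Mid (4 → 5). Not NE.
(Low, High): Firm A can switch to Mid (-2 → -1). Not NE.
(Low, Premium): Firm A can switch to Mid (-5 → -2). Not NE.
(Mid, Low): Firm B can switch to Mid (2 → 4). Not NE.
(Mid, Mid): Firm A gets 5, best alternative 4; Firm B gets 4, best alternative 2. No profitable deviation — NE.
(Mid, High): Firm B can switch to Low (-4 → 2). Not NE.
(Mid, Premium): Firm A can switch to High (-2 → 1). Not NE.
(High, Low): Firm A can switch to Low (-3 → 2). Not NE.
(High, Mid): Firm A can switch to Low (-1 → 4). Not NE.
(High, High): Firm A can switch to Low (-5 → -2). Not NE.
(High, Premium): Firm B can switch to Low (1 → 3). Not NE.

(Mid, Mid)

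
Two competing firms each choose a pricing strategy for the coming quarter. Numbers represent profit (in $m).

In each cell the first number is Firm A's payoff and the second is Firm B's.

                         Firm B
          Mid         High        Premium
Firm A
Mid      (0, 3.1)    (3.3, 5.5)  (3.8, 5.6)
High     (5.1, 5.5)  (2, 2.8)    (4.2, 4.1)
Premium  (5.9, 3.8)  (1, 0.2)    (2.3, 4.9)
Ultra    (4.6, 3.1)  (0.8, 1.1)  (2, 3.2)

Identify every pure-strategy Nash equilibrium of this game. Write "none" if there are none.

No pure-strategy Nash equilibrium.

For each strategy profile, look for a profitable unilateral deviation.
(Mid, Mid): Firm A can switch to High (0 → 5.1). Not NE.
(Mid, High): Firm B can switch to Premium (5.5 → 5.6). Not NE.
(Mid, Premium): Firm A can switch to High (3.8 → 4.2). Not NE.
(High, Mid): Firm A can switch to Premium (5.1 → 5.9). Not NE.
(High, High): Firm A can switch to Mid (2 → 3.3). Not NE.
(High, Premium): Firm B can switch to Mid (4.1 → 5.5). Not NE.
(Premium, Mid): Firm B can switch to Premium (3.8 → 4.9). Not NE.
(Premium, High): Firm A can switch to Mid (1 → 3.3). Not NE.
(Premium, Premium): Firm A can switch to Mid (2.3 → 3.8). Not NE.
(Ultra, Mid): Firm A can switch to High (4.6 → 5.1). Not NE.
(The remaining 2 profiles each have a profitable deviation by the same check.)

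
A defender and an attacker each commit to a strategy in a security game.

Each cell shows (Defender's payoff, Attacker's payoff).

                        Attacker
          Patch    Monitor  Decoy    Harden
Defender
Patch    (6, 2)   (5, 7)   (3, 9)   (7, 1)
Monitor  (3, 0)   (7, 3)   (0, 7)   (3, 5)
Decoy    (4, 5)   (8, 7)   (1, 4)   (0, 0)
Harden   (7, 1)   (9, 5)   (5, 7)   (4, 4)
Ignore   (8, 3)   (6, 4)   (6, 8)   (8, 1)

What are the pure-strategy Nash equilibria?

The unique pure-strategy Nash equilibrium is (Ignore, Decoy).

Defender against Patch: payoffs 6, 3, 4, 7, 8 → best response Ignore.
Defender against Monitor: payoffs 5, 7, 8, 9, 6 → best response Harden.
Defender against Decoy: payoffs 3, 0, 1, 5, 6 → best response Ignore.
Defender against Harden: payoffs 7, 3, 0, 4, 8 → best response Ignore.
Attacker against Patch: payoffs 2, 7, 9, 1 → best response Decoy.
Attacker against Monitor: payoffs 0, 3, 7, 5 → best response Decoy.
Attacker against Decoy: payoffs 5, 7, 4, 0 → best response Monitor.
Attacker against Harden: payoffs 1, 5, 7, 4 → best response Decoy.
Attacker against Ignore: payoffs 3, 4, 8, 1 → best response Decoy.
Mutual best responses: (Ignore, Decoy).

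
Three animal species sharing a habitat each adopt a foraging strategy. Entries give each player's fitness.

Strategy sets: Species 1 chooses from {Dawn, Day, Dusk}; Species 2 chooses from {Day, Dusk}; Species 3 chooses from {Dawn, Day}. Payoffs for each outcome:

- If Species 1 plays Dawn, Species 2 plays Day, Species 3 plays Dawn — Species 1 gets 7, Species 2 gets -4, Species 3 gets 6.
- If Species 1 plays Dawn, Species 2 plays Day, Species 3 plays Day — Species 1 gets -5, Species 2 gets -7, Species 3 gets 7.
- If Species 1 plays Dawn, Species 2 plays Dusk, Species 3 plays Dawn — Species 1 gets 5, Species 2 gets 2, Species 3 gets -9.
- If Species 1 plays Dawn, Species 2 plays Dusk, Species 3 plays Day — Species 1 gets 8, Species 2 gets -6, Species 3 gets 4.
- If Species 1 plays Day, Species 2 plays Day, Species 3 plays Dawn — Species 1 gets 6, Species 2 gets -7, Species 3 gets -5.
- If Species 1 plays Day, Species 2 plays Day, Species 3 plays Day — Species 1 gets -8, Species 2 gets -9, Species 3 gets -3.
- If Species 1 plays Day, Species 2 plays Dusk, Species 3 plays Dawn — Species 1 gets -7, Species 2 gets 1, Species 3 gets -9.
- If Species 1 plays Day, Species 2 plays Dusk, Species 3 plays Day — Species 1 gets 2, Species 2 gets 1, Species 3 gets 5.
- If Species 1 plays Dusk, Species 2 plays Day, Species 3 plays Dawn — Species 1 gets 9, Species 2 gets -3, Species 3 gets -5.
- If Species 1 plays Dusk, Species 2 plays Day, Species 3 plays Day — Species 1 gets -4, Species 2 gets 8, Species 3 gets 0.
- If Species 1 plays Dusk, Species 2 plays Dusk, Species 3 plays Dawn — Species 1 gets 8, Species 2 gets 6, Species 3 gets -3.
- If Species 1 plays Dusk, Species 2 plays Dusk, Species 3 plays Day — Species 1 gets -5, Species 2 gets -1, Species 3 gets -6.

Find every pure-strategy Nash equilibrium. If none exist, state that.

For each player, find the best response to each opponent profile; mutual best responses are the pure NE.
Species 1 against (Day, Dawn): payoffs 7, 6, 9 → best response Dusk.
Species 1 against (Day, Day): payoffs -5, -8, -4 → best response Dusk.
Species 1 against (Dusk, Dawn): payoffs 5, -7, 8 → best response Dusk.
Species 1 against (Dusk, Day): payoffs 8, 2, -5 → best response Dawn.
Species 2 against (Dawn, Dawn): payoffs -4, 2 → best response Dusk.
Species 2 against (Dawn, Day): payoffs -7, -6 → best response Dusk.
Species 2 against (Day, Dawn): payoffs -7, 1 → best response Dusk.
Species 2 against (Day, Day): payoffs -9, 1 → best response Dusk.
Species 2 against (Dusk, Dawn): payoffs -3, 6 → best response Dusk.
Species 2 against (Dusk, Day): payoffs 8, -1 → best response Day.
Species 3 against (Dawn, Day): payoffs 6, 7 → best response Day.
Species 3 against (Dawn, Dusk): payoffs -9, 4 → best response Day.
Species 3 against (Day, Day): payoffs -5, -3 → best response Day.
Species 3 against (Day, Dusk): payoffs -9, 5 → best response Day.
Species 3 against (Dusk, Day): payoffs -5, 0 → best response Day.
Species 3 against (Dusk, Dusk): payoffs -3, -6 → best response Dawn.
Mutual best responses: (Dawn, Dusk, Day); (Dusk, Day, Day); (Dusk, Dusk, Dawn).

Pure-strategy Nash equilibria: (Dawn, Dusk, Day) and (Dusk, Day, Day) and (Dusk, Dusk, Dawn)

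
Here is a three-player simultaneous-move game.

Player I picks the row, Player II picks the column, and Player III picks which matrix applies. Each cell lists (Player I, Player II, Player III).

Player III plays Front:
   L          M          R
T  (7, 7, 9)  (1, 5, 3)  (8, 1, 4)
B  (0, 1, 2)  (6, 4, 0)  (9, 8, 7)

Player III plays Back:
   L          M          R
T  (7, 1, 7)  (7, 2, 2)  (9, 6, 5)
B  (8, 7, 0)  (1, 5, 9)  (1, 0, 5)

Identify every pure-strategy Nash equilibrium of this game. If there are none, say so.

Pure-strategy Nash equilibria: (T, L, Front) and (T, R, Back) and (B, R, Front)

Player I against (L, Front): payoffs 7, 0 → best response T.
Player I against (L, Back): payoffs 7, 8 → best response B.
Player I against (M, Front): payoffs 1, 6 → best response B.
Player I against (M, Back): payoffs 7, 1 → best response T.
Player I against (R, Front): payoffs 8, 9 → best response B.
Player I against (R, Back): payoffs 9, 1 → best response T.
Player II against (T, Front): payoffs 7, 5, 1 → best response L.
Player II against (T, Back): payoffs 1, 2, 6 → best response R.
Player II against (B, Front): payoffs 1, 4, 8 → best response R.
Player II against (B, Back): payoffs 7, 5, 0 → best response L.
Player III against (T, L): payoffs 9, 7 → best response Front.
Player III against (T, M): payoffs 3, 2 → best response Front.
Player III against (T, R): payoffs 4, 5 → best response Back.
Player III against (B, L): payoffs 2, 0 → best response Front.
Player III against (B, M): payoffs 0, 9 → best response Back.
Player III against (B, R): payoffs 7, 5 → best response Front.
Mutual best responses: (T, L, Front); (T, R, Back); (B, R, Front).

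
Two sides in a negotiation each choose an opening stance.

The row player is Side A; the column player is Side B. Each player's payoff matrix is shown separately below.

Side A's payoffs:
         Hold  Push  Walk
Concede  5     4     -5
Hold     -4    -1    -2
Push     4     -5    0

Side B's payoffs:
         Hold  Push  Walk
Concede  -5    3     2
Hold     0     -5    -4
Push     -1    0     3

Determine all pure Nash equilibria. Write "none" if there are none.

Side A against Hold: payoffs 5, -4, 4 → best response Concede.
Side A against Push: payoffs 4, -1, -5 → best response Concede.
Side A against Walk: payoffs -5, -2, 0 → best response Push.
Side B against Concede: payoffs -5, 3, 2 → best response Push.
Side B against Hold: payoffs 0, -5, -4 → best response Hold.
Side B against Push: payoffs -1, 0, 3 → best response Walk.
Mutual best responses: (Concede, Push); (Push, Walk).

Pure-strategy Nash equilibria: (Concede, Push), (Push, Walk)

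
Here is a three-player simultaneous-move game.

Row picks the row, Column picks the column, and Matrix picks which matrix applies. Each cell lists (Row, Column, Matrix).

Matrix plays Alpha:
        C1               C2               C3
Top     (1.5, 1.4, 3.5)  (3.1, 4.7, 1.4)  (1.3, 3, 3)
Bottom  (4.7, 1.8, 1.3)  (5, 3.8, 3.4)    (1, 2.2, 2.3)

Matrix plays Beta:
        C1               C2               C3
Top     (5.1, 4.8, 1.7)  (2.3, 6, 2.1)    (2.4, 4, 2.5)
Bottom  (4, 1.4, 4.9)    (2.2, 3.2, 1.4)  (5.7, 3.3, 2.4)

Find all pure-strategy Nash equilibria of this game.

For each player, find the best response to each opponent profile; mutual best responses are the pure NE.
Row against (C1, Alpha): payoffs 1.5, 4.7 → best response Bottom.
Row against (C1, Beta): payoffs 5.1, 4 → best response Top.
Row against (C2, Alpha): payoffs 3.1, 5 → best response Bottom.
Row against (C2, Beta): payoffs 2.3, 2.2 → best response Top.
Row against (C3, Alpha): payoffs 1.3, 1 → best response Top.
Row against (C3, Beta): payoffs 2.4, 5.7 → best response Bottom.
Column against (Top, Alpha): payoffs 1.4, 4.7, 3 → best response C2.
Column against (Top, Beta): payoffs 4.8, 6, 4 → best response C2.
Column against (Bottom, Alpha): payoffs 1.8, 3.8, 2.2 → best response C2.
Column against (Bottom, Beta): payoffs 1.4, 3.2, 3.3 → best response C3.
Matrix against (Top, C1): payoffs 3.5, 1.7 → best response Alpha.
Matrix against (Top, C2): payoffs 1.4, 2.1 → best response Beta.
Matrix against (Top, C3): payoffs 3, 2.5 → best response Alpha.
Matrix against (Bottom, C1): payoffs 1.3, 4.9 → best response Beta.
Matrix against (Bottom, C2): payoffs 3.4, 1.4 → best response Alpha.
Matrix against (Bottom, C3): payoffs 2.3, 2.4 → best response Beta.
Mutual best responses: (Top, C2, Beta); (Bottom, C2, Alpha); (Bottom, C3, Beta).

(Top, C2, Beta), (Bottom, C2, Alpha), (Bottom, C3, Beta)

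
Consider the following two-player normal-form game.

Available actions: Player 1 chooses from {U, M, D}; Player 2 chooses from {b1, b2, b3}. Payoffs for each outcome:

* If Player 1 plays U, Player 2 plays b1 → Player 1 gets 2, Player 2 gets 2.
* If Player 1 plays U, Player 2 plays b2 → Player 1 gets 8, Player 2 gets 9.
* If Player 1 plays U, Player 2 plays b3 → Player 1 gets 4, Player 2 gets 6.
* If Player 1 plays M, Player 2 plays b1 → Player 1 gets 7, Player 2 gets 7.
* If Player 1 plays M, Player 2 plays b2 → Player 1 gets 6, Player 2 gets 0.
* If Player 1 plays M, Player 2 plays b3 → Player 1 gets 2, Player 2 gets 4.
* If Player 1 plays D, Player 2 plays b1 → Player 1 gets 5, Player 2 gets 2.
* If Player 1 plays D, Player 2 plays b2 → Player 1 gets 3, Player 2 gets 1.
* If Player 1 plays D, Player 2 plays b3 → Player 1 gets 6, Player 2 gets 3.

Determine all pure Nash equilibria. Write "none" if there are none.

For each strategy profile, look for a profitable unilateral deviation.
(U, b1): Player 1 can switch to M (2 → 7). Not NE.
(U, b2): Player 1 gets 8, best alternative 6; Player 2 gets 9, best alternative 6. No profitable deviation — NE.
(U, b3): Player 1 can switch to D (4 → 6). Not NE.
(M, b1): Player 1 gets 7, best alternative 5; Player 2 gets 7, best alternative 4. No profitable deviation — NE.
(M, b2): Player 1 can switch to U (6 → 8). Not NE.
(M, b3): Player 1 can switch to U (2 → 4). Not NE.
(D, b1): Player 1 can switch to M (5 → 7). Not NE.
(D, b2): Player 1 can switch to U (3 → 8). Not NE.
(D, b3): Player 1 gets 6, best alternative 4; Player 2 gets 3, best alternative 2. No profitable deviation — NE.

The pure Nash equilibria are (U, b2), (M, b1), (D, b3).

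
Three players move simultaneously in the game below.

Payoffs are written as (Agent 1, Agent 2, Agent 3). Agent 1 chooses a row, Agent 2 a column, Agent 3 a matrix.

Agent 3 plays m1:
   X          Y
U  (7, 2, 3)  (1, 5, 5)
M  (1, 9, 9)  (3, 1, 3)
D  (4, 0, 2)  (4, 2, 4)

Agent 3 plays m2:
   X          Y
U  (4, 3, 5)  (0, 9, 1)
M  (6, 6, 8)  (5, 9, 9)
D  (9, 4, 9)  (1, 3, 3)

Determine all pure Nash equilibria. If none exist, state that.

Pure-strategy Nash equilibria: (M, Y, m2) and (D, X, m2) and (D, Y, m1)

Agent 1 against (X, m1): payoffs 7, 1, 4 → best response U.
Agent 1 against (X, m2): payoffs 4, 6, 9 → best response D.
Agent 1 against (Y, m1): payoffs 1, 3, 4 → best response D.
Agent 1 against (Y, m2): payoffs 0, 5, 1 → best response M.
Agent 2 against (U, m1): payoffs 2, 5 → best response Y.
Agent 2 against (U, m2): payoffs 3, 9 → best response Y.
Agent 2 against (M, m1): payoffs 9, 1 → best response X.
Agent 2 against (M, m2): payoffs 6, 9 → best response Y.
Agent 2 against (D, m1): payoffs 0, 2 → best response Y.
Agent 2 against (D, m2): payoffs 4, 3 → best response X.
Agent 3 against (U, X): payoffs 3, 5 → best response m2.
Agent 3 against (U, Y): payoffs 5, 1 → best response m1.
Agent 3 against (M, X): payoffs 9, 8 → best response m1.
Agent 3 against (M, Y): payoffs 3, 9 → best response m2.
Agent 3 against (D, X): payoffs 2, 9 → best response m2.
Agent 3 against (D, Y): payoffs 4, 3 → best response m1.
Mutual best responses: (M, Y, m2); (D, X, m2); (D, Y, m1).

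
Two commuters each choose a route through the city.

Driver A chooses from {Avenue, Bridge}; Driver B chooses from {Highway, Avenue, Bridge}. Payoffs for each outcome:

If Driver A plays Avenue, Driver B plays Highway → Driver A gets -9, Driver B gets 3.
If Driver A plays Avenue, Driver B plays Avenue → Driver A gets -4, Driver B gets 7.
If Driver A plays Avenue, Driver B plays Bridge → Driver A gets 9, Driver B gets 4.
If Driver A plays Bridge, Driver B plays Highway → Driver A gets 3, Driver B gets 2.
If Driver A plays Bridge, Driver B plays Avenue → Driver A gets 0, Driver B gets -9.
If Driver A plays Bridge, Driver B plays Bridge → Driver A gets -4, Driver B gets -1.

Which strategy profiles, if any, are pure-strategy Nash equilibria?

Pure NE: (Bridge, Highway)

(Avenue, Highway): Driver A can switch to Bridge (-9 → 3). Not NE.
(Avenue, Avenue): Driver A can switch to Bridge (-4 → 0). Not NE.
(Avenue, Bridge): Driver B can switch to Avenue (4 → 7). Not NE.
(Bridge, Highway): Driver A gets 3, best alternative -9; Driver B gets 2, best alternative -1. No profitable deviation — NE.
(Bridge, Avenue): Driver B can switch to Highway (-9 → 2). Not NE.
(Bridge, Bridge): Driver A can switch to Avenue (-4 → 9). Not NE.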